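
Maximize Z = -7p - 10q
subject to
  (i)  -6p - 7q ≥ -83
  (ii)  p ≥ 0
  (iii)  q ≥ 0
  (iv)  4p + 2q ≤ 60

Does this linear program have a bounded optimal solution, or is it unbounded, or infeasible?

bounded optimum

Corner points and Z = -7p - 10q:
  (0, 83/7) → Z = -830/7
  (83/6, 0) → Z = -581/6
  (0, 0) → Z = 0
The feasible region has finitely many vertices and no improving ray; the maximum is 0 at (0, 0).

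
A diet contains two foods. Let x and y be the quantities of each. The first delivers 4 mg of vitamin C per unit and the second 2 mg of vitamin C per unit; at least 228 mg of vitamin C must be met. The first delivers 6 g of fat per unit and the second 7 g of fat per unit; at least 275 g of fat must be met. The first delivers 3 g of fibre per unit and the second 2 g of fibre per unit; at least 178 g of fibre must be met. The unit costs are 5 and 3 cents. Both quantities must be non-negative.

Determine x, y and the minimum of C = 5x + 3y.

x = 50, y = 14, minimum C = 292

The feasible region is unbounded (it extends along (0, 1), (1, 0)), but C strictly increases along every unbounded feasible direction, so there is no improving ray and the minimum is attained at a vertex.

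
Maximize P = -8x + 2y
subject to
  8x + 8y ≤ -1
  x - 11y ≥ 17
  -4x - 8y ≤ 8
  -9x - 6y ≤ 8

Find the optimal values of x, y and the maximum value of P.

Feasible corners and P = -8x + 2y:
  (125/96, -137/96) → P = -637/48
  (7/4, -15/8) → P = -71/4
  (12/13, -19/13) → P = -134/13

x = 12/13, y = -19/13, maximum P = -134/13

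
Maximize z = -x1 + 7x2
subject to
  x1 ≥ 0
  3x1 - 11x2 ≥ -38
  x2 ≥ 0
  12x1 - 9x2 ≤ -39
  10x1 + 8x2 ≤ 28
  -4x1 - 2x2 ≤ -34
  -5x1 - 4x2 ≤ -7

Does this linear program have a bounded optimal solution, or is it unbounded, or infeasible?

The boundaries -4x1 - 2x2 = -34 and -5x1 - 4x2 = -7 meet at (61/3, -71/3), but that point violates x2 ≥ 0. Every candidate vertex is excluded by some other constraint, so the feasible region is empty.

infeasible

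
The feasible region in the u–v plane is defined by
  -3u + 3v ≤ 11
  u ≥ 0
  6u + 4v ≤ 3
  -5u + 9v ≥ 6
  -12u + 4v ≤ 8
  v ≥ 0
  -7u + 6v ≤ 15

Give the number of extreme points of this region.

Pairwise boundary intersections that survive every other constraint:
  (0, 3/4)
  (0, 2/3)
  (3/74, 51/74)

3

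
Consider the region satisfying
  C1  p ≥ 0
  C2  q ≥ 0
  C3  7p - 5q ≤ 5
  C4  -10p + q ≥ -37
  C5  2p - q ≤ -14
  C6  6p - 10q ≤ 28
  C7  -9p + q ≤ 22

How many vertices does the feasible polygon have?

4

The feasible vertices (each the meet of two boundaries and inside every other half-plane) are:
  (0, 14)
  (0, 22)
  (51/8, 107/4)
  (59, 553)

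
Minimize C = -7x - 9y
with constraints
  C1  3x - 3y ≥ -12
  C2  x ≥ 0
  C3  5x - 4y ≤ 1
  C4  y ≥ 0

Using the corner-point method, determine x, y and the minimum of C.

Feasible corners and C = -7x - 9y:
  (0, 4) → C = -36
  (17, 21) → C = -308
  (0, 0) → C = 0
  (1/5, 0) → C = -7/5

The binding constraints are 3x - 3y = -12 and 5x - 4y = 1.
Solving simultaneously gives x = 17, y = 21.

x = 17, y = 21, minimum C = -308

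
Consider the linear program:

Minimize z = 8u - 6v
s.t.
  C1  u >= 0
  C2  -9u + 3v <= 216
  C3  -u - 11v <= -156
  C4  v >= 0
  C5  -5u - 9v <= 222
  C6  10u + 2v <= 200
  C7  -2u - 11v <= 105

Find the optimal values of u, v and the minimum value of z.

The binding constraints are -9u + 3v = 216 and 10u + 2v = 200.
Solving simultaneously gives u = 7/2, v = 165/2.

u = 7/2, v = 165/2, minimum z = -467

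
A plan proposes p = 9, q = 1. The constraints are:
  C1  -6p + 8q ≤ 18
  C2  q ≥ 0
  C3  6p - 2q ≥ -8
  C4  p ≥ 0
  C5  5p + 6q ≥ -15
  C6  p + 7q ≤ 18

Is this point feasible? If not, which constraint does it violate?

C1: -46 ≤ 18 ✓
C2: 1 ≥ 0 ✓
C3: 52 ≥ -8 ✓
C4: 9 ≥ 0 ✓
C5: 51 ≥ -15 ✓
C6: 16 ≤ 18 ✓

feasible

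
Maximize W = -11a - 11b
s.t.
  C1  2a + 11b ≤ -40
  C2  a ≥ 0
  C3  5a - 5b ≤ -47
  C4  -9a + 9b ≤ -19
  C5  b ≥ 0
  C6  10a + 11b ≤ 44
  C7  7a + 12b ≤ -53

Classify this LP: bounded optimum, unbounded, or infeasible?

Constraints 5a - 5b ≤ -47 and -9a + 9b ≤ -19 have parallel boundaries but demand opposite sides — no point can satisfy both, so the region is empty.

infeasible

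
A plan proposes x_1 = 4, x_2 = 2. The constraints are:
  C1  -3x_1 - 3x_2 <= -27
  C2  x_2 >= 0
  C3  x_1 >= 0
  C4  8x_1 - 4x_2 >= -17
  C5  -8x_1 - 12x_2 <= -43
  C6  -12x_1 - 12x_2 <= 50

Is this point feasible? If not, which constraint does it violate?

not feasible — violates C1

Constraint C1: -3x_1 - 3x_2 = -18, which is not ≤ -27. All other constraints are satisfied.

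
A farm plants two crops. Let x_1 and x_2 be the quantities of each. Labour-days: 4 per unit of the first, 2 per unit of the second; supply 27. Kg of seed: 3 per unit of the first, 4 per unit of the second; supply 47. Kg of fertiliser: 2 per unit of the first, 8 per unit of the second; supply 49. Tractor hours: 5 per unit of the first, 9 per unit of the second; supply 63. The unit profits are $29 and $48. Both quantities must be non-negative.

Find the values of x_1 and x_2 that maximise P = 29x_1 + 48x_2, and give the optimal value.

x_1 = 9/2, x_2 = 9/2, maximum P = 693/2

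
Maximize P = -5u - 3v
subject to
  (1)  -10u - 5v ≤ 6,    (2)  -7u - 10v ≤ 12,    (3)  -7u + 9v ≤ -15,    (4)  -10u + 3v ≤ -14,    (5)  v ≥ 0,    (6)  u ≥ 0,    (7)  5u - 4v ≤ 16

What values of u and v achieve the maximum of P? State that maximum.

Extreme points and P = -5u - 3v:
  (15/7, 0) → P = -75/7
  (84/17, 37/17) → P = -531/17
  (16/5, 0) → P = -16

u = 15/7, v = 0, maximum P = -75/7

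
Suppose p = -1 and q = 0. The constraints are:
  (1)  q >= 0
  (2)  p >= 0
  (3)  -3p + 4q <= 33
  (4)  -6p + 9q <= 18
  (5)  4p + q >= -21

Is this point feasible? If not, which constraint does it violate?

Constraint (2): p = -1, which is not ≥ 0. All other constraints are satisfied.

not feasible — violates (2)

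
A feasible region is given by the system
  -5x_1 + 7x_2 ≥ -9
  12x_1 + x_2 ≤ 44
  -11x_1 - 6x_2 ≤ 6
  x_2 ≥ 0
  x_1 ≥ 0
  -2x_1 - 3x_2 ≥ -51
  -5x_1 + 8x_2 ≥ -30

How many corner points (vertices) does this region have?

Pairwise boundary intersections that survive every other constraint:
  (317/89, 112/89)
  (9/5, 0)
  (81/34, 262/17)
  (0, 0)
  (0, 17)

5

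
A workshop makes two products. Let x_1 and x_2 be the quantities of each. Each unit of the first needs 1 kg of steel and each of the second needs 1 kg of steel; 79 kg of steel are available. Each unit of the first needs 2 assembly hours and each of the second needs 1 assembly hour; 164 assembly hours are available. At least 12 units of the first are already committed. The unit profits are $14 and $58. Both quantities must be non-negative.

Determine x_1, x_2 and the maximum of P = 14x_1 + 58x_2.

x_1 = 12, x_2 = 67, maximum P = 4054

Extreme points and P = 14x_1 + 58x_2:
  (79, 0) → P = 1106
  (12, 0) → P = 168
  (12, 67) → P = 4054

The optimum lies where x_1 + x_2 = 79 and x_1 = 12.
Solving simultaneously gives x_1 = 12, x_2 = 67.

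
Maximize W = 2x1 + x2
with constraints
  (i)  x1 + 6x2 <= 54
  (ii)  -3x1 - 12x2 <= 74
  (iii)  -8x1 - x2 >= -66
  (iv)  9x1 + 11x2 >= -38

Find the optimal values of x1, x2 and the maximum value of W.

x1 = 342/47, x2 = 366/47, maximum W = 1050/47

Corner points and W = 2x1 + x2:
  (342/47, 366/47) → W = 1050/47
  (-822/43, 524/43) → W = -1120/43
  (866/93, -790/93) → W = 314/31
  (358/75, -184/25) → W = 164/75

The optimum lies where x1 + 6x2 = 54 and -8x1 - x2 = -66.
Solving simultaneously gives x1 = 342/47, x2 = 366/47.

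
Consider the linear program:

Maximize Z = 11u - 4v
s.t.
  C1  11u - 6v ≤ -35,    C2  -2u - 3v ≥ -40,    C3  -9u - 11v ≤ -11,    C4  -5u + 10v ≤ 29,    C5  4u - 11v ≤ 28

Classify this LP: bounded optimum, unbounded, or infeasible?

infeasible

The boundaries 11u - 6v = -35 and -2u - 3v = -40 meet at (3, 34/3), but that point violates -5u + 10v ≤ 29. Every candidate vertex is excluded by some other constraint, so the feasible region is empty.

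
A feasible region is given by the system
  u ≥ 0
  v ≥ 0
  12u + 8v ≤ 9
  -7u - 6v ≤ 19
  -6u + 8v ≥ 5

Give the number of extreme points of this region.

Of the 10 pairwise boundary intersections, those satisfying every inequality are:
  (0, 9/8)
  (0, 5/8)
  (2/9, 19/24)

3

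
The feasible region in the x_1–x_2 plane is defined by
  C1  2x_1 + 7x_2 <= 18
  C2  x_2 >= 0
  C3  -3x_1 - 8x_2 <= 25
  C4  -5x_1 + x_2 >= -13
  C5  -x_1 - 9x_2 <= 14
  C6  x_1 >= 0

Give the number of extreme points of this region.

4

Of the 15 pairwise boundary intersections, those satisfying every inequality are:
  (109/37, 64/37)
  (0, 18/7)
  (13/5, 0)
  (0, 0)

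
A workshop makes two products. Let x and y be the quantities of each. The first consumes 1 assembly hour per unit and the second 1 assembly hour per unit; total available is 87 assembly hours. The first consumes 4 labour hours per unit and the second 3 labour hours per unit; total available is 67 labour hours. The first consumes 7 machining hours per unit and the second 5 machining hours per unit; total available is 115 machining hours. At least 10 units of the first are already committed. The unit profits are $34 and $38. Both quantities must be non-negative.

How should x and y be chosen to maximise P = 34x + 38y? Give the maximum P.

Corner points and P = 34x + 38y:
  (115/7, 0) → P = 3910/7
  (10, 0) → P = 340
  (10, 9) → P = 682

x = 10, y = 9, maximum P = 682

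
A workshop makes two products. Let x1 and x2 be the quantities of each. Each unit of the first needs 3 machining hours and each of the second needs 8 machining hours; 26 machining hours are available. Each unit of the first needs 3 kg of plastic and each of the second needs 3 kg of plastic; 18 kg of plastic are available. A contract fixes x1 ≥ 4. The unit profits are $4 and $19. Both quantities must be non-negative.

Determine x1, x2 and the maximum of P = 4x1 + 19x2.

Corner points and P = 4x1 + 19x2:
  (6, 0) → P = 24
  (4, 0) → P = 16
  (22/5, 8/5) → P = 48
  (4, 7/4) → P = 197/4

x1 = 4, x2 = 7/4, maximum P = 197/4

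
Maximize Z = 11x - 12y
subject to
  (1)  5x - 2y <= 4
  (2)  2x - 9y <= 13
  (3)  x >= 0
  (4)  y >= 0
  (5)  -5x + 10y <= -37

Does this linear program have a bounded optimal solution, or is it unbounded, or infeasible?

infeasible

The boundaries 5x - 2y = 4 and y = 0 meet at (4/5, 0), but that point violates -5x + 10y ≤ -37. Every candidate vertex is excluded by some other constraint, so the feasible region is empty.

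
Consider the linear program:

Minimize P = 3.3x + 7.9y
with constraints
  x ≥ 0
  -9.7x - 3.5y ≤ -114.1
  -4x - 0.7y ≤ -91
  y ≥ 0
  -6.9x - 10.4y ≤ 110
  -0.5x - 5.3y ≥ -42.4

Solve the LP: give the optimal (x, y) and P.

x = 22.75, y = 0, minimum P = 75.075

Vertices and P = 3.3x + 7.9y:
  (91/4, 0) → P = 3003/40
  (45262/2085, 2482/417) → P = 1237018/10425
  (424/5, 0) → P = 6996/25

The optimum lies where -4x - 0.7y = -91 and y = 0.
Solving simultaneously gives x = 91/4, y = 0.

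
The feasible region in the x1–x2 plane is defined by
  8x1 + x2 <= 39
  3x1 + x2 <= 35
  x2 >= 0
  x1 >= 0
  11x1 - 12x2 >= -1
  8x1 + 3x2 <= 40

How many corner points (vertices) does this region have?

5

The feasible vertices (each the meet of two boundaries and inside every other half-plane) are:
  (39/8, 0)
  (77/16, 1/2)
  (0, 0)
  (0, 1/12)
  (159/43, 448/129)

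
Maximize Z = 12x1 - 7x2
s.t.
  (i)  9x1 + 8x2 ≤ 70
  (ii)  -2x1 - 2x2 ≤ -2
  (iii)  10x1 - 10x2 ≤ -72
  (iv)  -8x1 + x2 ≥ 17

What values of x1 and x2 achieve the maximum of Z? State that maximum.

Vertices and Z = 12x1 - 7x2:
  (-66/73, 713/73) → Z = -5783/73
  (-31/10, 41/10) → Z = -659/10
  (-7/5, 29/5) → Z = -287/5
The feasible region is unbounded (it extends along (-8, 9), (-1, 1)), but Z strictly decreases along every unbounded feasible direction, so there is no improving ray and the maximum is attained at a vertex.

The optimum lies where 10x1 - 10x2 = -72 and -8x1 + x2 = 17.
Solving simultaneously gives x1 = -7/5, x2 = 29/5.

x1 = -7/5, x2 = 29/5, maximum Z = -287/5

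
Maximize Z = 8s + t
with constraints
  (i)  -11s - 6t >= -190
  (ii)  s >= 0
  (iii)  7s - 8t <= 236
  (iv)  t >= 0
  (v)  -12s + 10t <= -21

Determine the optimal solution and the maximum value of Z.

Extreme points and Z = 8s + t:
  (190/11, 0) → Z = 1520/11
  (1013/91, 2049/182) → Z = 18257/182
  (7/4, 0) → Z = 14

The binding constraints are -11s - 6t = -190 and t = 0.
Solving simultaneously gives s = 190/11, t = 0.

s = 190/11, t = 0, maximum Z = 1520/11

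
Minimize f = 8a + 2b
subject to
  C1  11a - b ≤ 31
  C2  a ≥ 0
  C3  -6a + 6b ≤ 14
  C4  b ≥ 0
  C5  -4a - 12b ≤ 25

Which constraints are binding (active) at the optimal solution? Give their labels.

Feasible corners and f = 8a + 2b:
  (10/3, 17/3) → f = 38
  (31/11, 0) → f = 248/11
  (0, 7/3) → f = 14/3
  (0, 0) → f = 0

The minimum is at (0, 0). Substituting into each constraint, equality holds for C2 and C4; the remaining constraints have slack.

C2 and C4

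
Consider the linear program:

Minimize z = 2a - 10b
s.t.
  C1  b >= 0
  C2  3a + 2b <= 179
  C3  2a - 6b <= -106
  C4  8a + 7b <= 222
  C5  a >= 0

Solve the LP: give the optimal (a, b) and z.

a = 0, b = 222/7, minimum z = -2220/7

Feasible corners and z = 2a - 10b:
  (295/31, 646/31) → z = -5870/31
  (0, 53/3) → z = -530/3
  (0, 222/7) → z = -2220/7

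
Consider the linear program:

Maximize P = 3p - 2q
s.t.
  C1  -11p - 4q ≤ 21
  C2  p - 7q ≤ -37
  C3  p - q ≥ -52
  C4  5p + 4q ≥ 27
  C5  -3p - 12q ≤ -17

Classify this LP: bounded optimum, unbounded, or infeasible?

unbounded

From the feasible point (-229/15, 551/15), moving in the direction (7, 1) keeps every constraint satisfied while P increases without bound.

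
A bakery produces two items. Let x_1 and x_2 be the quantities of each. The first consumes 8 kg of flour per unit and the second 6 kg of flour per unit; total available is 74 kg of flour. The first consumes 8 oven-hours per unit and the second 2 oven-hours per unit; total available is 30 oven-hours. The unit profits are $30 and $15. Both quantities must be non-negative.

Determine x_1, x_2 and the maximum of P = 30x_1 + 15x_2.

Corner points and P = 30x_1 + 15x_2:
  (0, 0) → P = 0
  (0, 37/3) → P = 185
  (15/4, 0) → P = 225/2
  (1, 11) → P = 195

x_1 = 1, x_2 = 11, maximum P = 195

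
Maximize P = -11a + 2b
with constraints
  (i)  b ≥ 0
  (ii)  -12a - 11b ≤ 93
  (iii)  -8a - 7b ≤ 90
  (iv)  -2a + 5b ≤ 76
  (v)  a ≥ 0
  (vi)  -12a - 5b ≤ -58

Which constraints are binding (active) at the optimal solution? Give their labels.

Feasible corners and P = -11a + 2b:
  (29/6, 0) → P = -319/6
  (0, 76/5) → P = 152/5
  (0, 58/5) → P = 116/5
The feasible region is unbounded (it extends along (1, 0), (5, 2)), but P strictly decreases along every unbounded feasible direction, so there is no improving ray and the maximum is attained at a vertex.

The maximum is at (0, 76/5). Substituting into each constraint, equality holds for (iv) and (v); the remaining constraints have slack.

(iv) and (v)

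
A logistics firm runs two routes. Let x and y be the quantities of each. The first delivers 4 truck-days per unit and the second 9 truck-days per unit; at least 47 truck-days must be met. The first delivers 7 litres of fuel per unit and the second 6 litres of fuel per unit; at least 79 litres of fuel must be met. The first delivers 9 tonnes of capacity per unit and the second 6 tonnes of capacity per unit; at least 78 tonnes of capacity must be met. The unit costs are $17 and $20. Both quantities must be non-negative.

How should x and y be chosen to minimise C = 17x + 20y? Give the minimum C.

x = 11, y = 1/3, minimum C = 581/3

Feasible corners and C = 17x + 20y:
  (0, 79/6) → C = 790/3
  (47/4, 0) → C = 799/4
  (11, 1/3) → C = 581/3
The feasible region is unbounded (it extends along (0, 1), (1, 0)), but C strictly increases along every unbounded feasible direction, so there is no improving ray and the minimum is attained at a vertex.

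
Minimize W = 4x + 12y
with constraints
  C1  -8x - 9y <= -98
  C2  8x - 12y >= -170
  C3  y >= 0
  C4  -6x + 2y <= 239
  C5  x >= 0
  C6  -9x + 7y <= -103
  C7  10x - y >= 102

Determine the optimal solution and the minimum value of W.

x = 49/4, y = 0, minimum W = 49

Extreme points and W = 4x + 12y:
  (49/4, 0) → W = 49
  (1613/137, 58/137) → W = 7148/137
  (1213/26, 1177/26) → W = 9488/13
The feasible region is unbounded (it extends along (1, 0), (3, 2)), but W strictly increases along every unbounded feasible direction, so there is no improving ray and the minimum is attained at a vertex.

The optimum lies where -8x - 9y = -98 and y = 0.
Solving simultaneously gives x = 49/4, y = 0.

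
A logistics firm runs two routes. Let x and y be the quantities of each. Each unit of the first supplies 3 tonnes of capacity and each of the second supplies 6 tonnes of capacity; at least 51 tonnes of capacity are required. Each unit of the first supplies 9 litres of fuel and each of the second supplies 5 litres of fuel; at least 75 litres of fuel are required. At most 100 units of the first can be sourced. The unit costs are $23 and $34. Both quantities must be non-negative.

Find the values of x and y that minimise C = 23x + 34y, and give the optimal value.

x = 5, y = 6, minimum C = 319

The feasible region is unbounded (it extends along (0, 1)), but C strictly increases along every unbounded feasible direction, so there is no improving ray and the minimum is attained at a vertex.

At the optimal vertex, 3x + 6y = 51 and 9x + 5y = 75.
Solving simultaneously gives x = 5, y = 6.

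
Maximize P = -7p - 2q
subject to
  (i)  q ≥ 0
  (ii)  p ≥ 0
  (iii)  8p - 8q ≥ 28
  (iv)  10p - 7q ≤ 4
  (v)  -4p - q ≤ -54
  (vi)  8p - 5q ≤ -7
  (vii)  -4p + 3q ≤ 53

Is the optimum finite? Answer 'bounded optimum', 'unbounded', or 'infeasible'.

The boundaries -4p - q = -54 and 8p - 5q = -7 meet at (263/28, 115/7), but that point violates 8p - 8q ≥ 28. Every candidate vertex is excluded by some other constraint, so the feasible region is empty.

infeasible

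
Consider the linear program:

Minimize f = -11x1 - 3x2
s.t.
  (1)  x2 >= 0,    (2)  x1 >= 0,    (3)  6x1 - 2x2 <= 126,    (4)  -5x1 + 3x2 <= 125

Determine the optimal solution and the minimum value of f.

Feasible corners and f = -11x1 - 3x2:
  (0, 0) → f = 0
  (21, 0) → f = -231
  (0, 125/3) → f = -125
  (157/2, 345/2) → f = -1381

x1 = 157/2, x2 = 345/2, minimum f = -1381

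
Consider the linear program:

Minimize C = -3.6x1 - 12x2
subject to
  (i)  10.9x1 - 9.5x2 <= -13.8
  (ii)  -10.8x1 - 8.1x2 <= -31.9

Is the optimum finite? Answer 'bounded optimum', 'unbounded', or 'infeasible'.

unbounded

From the feasible point (19127/19089, 49675/19089), moving in the direction (-8.1, 10.8) keeps every constraint satisfied while C decreases without bound.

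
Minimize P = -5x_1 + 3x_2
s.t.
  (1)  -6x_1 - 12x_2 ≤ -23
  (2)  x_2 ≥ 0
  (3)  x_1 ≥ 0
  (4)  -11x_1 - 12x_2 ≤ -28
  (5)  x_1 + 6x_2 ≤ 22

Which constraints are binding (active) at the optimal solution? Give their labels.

Corner points and P = -5x_1 + 3x_2:
  (23/6, 0) → P = -115/6
  (1, 17/12) → P = -3/4
  (22, 0) → P = -110
  (0, 7/3) → P = 7
  (0, 11/3) → P = 11

The minimum is at (22, 0). Substituting into each constraint, equality holds for (2) and (5); the remaining constraints have slack.

(2) and (5)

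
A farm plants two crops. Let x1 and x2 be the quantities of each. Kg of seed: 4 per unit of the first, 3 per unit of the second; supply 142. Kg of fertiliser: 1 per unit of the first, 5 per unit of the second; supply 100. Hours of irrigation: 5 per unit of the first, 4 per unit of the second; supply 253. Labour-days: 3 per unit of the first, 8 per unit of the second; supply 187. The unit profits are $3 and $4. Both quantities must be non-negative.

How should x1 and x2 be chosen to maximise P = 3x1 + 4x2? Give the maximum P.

x1 = 25, x2 = 14, maximum P = 131

At the optimal vertex, 4x1 + 3x2 = 142 and 3x1 + 8x2 = 187.
Solving simultaneously gives x1 = 25, x2 = 14.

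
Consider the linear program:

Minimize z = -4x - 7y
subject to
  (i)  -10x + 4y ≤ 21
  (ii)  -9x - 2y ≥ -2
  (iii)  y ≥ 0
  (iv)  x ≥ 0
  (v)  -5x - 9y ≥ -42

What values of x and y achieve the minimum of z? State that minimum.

Feasible corners and z = -4x - 7y:
  (2/9, 0) → z = -8/9
  (0, 1) → z = -7
  (0, 0) → z = 0

The optimum lies where -9x - 2y = -2 and x = 0.
Solving simultaneously gives x = 0, y = 1.

x = 0, y = 1, minimum z = -7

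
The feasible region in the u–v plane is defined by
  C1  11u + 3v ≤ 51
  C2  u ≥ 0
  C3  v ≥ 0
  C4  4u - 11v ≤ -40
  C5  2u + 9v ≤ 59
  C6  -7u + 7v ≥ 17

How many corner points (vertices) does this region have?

Pairwise boundary intersections that survive every other constraint:
  (94/31, 547/93)
  (153/49, 272/49)
  (0, 40/11)
  (0, 59/9)
  (93/49, 212/49)

5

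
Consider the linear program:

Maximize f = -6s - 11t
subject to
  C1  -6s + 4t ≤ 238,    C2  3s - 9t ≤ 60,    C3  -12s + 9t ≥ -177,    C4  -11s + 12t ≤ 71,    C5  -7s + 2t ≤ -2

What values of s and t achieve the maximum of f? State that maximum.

s = -34/19, t = -138/19, maximum f = 1722/19

Feasible corners and f = -6s - 11t:
  (13, -7/3) → f = -157/3
  (-34/19, -138/19) → f = 1722/19
  (307/5, 311/5) → f = -5263/5
  (83/31, 519/62) → f = -6705/62

The optimum lies where 3s - 9t = 60 and -7s + 2t = -2.
Solving simultaneously gives s = -34/19, t = -138/19.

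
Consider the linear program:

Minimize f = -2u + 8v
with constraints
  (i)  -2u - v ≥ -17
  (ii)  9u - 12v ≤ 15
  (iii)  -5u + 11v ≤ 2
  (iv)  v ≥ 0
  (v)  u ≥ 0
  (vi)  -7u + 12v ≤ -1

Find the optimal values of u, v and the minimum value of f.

Corner points and f = -2u + 8v:
  (63/13, 31/13) → f = 122/13
  (5/3, 0) → f = -10/3
  (35/17, 19/17) → f = 82/17
  (1/7, 0) → f = -2/7

u = 5/3, v = 0, minimum f = -10/3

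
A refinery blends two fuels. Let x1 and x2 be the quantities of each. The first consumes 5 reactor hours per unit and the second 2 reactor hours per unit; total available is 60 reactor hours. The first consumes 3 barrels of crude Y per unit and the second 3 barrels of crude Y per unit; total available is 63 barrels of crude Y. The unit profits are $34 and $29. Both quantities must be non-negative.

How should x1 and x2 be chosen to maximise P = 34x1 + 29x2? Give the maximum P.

Feasible corners and P = 34x1 + 29x2:
  (0, 0) → P = 0
  (0, 21) → P = 609
  (12, 0) → P = 408
  (6, 15) → P = 639

x1 = 6, x2 = 15, maximum P = 639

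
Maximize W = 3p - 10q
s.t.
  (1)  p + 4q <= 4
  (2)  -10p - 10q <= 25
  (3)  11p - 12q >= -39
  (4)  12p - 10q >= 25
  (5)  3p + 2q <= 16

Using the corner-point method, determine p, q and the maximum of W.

p = 21, q = -47/2, maximum W = 298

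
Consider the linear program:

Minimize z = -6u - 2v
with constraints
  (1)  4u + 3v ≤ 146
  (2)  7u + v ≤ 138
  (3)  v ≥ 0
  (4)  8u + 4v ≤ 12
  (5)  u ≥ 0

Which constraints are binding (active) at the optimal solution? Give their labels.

Vertices and z = -6u - 2v:
  (3/2, 0) → z = -9
  (0, 0) → z = 0
  (0, 3) → z = -6

The minimum is at (3/2, 0). Substituting into each constraint, equality holds for (3) and (4); the remaining constraints have slack.

(3) and (4)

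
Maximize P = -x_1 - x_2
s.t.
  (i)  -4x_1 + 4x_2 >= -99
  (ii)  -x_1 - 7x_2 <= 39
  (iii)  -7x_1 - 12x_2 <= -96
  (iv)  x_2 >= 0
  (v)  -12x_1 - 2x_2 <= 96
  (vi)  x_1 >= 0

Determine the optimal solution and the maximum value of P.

x_1 = 0, x_2 = 8, maximum P = -8

Extreme points and P = -x_1 - x_2:
  (99/4, 0) → P = -99/4
  (96/7, 0) → P = -96/7
  (0, 8) → P = -8
The feasible region is unbounded (it extends along (1, 1), (0, 1)), but P strictly decreases along every unbounded feasible direction, so there is no improving ray and the maximum is attained at a vertex.

At the optimal vertex, -7x_1 - 12x_2 = -96 and x_1 = 0.
Solving simultaneously gives x_1 = 0, x_2 = 8.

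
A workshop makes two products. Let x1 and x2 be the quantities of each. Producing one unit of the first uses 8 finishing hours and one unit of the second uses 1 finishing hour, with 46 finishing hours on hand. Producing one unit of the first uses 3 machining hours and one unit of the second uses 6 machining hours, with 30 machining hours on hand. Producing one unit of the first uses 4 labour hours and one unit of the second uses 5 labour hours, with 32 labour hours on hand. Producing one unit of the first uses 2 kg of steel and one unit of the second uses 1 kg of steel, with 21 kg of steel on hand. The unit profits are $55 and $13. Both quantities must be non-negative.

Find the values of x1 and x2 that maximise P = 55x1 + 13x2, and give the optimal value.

Vertices and P = 55x1 + 13x2:
  (0, 0) → P = 0
  (0, 5) → P = 65
  (23/4, 0) → P = 1265/4
  (11/2, 2) → P = 657/2
  (14/3, 8/3) → P = 874/3

At the optimal vertex, 8x1 + x2 = 46 and 4x1 + 5x2 = 32.
Solving simultaneously gives x1 = 11/2, x2 = 2.

x1 = 11/2, x2 = 2, maximum P = 657/2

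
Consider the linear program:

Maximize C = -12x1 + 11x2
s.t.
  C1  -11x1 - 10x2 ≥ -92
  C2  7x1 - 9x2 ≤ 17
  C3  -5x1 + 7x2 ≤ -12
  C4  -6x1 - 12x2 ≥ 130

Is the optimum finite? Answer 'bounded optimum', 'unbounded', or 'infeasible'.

From the feasible point (-7, -22/3), moving in the direction (-7, -5) keeps every constraint satisfied while C increases without bound.

unbounded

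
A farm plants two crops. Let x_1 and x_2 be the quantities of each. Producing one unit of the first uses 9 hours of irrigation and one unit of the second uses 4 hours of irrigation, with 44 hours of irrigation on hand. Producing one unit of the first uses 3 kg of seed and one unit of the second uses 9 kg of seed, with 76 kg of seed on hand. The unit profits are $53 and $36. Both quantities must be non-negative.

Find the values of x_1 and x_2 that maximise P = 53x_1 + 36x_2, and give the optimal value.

x_1 = 4/3, x_2 = 8, maximum P = 1076/3

Feasible corners and P = 53x_1 + 36x_2:
  (0, 0) → P = 0
  (0, 76/9) → P = 304
  (44/9, 0) → P = 2332/9
  (4/3, 8) → P = 1076/3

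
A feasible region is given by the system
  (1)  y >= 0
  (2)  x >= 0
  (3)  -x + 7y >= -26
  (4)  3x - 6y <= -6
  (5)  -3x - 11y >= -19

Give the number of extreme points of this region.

Pairwise boundary intersections that survive every other constraint:
  (0, 1)
  (0, 19/11)
  (16/17, 25/17)

3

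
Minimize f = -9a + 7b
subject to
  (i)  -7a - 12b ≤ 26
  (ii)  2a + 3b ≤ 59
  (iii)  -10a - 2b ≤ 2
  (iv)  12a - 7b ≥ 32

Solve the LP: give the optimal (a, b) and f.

a = 262, b = -155, minimum f = -3443

Feasible corners and f = -9a + 7b:
  (262, -155) → f = -3443
  (202/193, -536/193) → f = -5570/193
  (509/50, 322/25) → f = -73/50

At the optimal vertex, -7a - 12b = 26 and 2a + 3b = 59.
Solving simultaneously gives a = 262, b = -155.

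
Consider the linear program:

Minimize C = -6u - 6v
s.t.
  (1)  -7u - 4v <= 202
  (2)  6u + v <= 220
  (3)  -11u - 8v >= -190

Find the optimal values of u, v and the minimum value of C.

u = -198, v = 296, minimum C = -588

Extreme points and C = -6u - 6v:
  (1082/17, -2752/17) → C = 10020/17
  (-198, 296) → C = -588
  (1570/37, -1280/37) → C = -1740/37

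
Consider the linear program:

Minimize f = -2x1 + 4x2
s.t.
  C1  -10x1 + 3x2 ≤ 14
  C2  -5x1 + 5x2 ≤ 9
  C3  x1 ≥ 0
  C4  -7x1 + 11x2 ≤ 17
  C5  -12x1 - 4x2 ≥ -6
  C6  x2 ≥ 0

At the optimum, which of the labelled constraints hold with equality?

Feasible corners and f = -2x1 + 4x2:
  (0, 3/2) → f = 6
  (0, 0) → f = 0
  (1/2, 0) → f = -1

The minimum is at (1/2, 0). Substituting into each constraint, equality holds for C5 and C6; the remaining constraints have slack.

C5 and C6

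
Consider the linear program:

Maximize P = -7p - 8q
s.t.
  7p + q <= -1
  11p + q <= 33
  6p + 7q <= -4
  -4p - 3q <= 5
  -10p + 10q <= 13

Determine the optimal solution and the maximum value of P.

Corner points and P = -7p - 8q:
  (-3/43, -22/43) → P = 197/43
  (2/17, -31/17) → P = 234/17
  (-131/130, 19/65) → P = 613/130
  (-89/70, 1/35) → P = 607/70

The binding constraints are 7p + q = -1 and -4p - 3q = 5.
Solving simultaneously gives p = 2/17, q = -31/17.

p = 2/17, q = -31/17, maximum P = 234/17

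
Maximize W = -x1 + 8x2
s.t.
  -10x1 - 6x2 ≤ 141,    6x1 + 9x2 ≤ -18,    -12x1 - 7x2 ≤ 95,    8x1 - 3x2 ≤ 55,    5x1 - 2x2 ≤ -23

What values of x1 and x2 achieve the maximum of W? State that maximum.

x1 = -243/22, x2 = 59/11, maximum W = 1187/22

Extreme points and W = -x1 + 8x2:
  (-243/22, 59/11) → W = 1187/22
  (-81/19, 16/19) → W = 11
  (-351/59, -199/59) → W = -1241/59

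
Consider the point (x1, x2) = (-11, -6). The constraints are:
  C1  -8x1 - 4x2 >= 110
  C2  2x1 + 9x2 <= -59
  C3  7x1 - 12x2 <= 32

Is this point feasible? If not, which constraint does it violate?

C1: 112 ≥ 110 ✓
C2: -76 ≤ -59 ✓
C3: -5 ≤ 32 ✓

feasible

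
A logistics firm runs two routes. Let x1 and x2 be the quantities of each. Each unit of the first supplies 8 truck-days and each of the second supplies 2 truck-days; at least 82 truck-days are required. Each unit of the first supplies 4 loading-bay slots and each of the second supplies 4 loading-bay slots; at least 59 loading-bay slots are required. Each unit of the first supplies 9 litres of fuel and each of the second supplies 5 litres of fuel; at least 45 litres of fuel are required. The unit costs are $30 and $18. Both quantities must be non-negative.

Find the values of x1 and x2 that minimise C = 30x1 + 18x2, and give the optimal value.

x1 = 35/4, x2 = 6, minimum C = 741/2

Corner points and C = 30x1 + 18x2:
  (0, 41) → C = 738
  (59/4, 0) → C = 885/2
  (35/4, 6) → C = 741/2
The feasible region is unbounded (it extends along (0, 1), (1, 0)), but C strictly increases along every unbounded feasible direction, so there is no improving ray and the minimum is attained at a vertex.

The optimum lies where 8x1 + 2x2 = 82 and 4x1 + 4x2 = 59.
Solving simultaneously gives x1 = 35/4, x2 = 6.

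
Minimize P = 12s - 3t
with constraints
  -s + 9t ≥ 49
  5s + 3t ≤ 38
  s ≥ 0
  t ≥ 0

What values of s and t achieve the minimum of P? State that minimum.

s = 0, t = 38/3, minimum P = -38

Corner points and P = 12s - 3t:
  (65/16, 283/48) → P = 497/16
  (0, 49/9) → P = -49/3
  (0, 38/3) → P = -38

The binding constraints are 5s + 3t = 38 and s = 0.
Solving simultaneously gives s = 0, t = 38/3.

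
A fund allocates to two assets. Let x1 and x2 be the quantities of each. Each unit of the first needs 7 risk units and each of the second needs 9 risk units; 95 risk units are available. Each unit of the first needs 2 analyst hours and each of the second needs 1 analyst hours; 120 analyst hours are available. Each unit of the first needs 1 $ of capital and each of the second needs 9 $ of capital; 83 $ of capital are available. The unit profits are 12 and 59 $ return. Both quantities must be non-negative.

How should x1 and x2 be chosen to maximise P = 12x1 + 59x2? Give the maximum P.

x1 = 2, x2 = 9, maximum P = 555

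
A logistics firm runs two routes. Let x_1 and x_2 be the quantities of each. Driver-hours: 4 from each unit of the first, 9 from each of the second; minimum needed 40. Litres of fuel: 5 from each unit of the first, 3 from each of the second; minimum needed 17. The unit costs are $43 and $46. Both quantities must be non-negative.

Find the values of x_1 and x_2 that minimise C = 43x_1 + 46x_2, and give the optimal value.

Extreme points and C = 43x_1 + 46x_2:
  (0, 17/3) → C = 782/3
  (10, 0) → C = 430
  (1, 4) → C = 227
The feasible region is unbounded (it extends along (0, 1), (1, 0)), but C strictly increases along every unbounded feasible direction, so there is no improving ray and the minimum is attained at a vertex.

At the optimal vertex, 4x_1 + 9x_2 = 40 and 5x_1 + 3x_2 = 17.
Solving simultaneously gives x_1 = 1, x_2 = 4.

x_1 = 1, x_2 = 4, minimum C = 227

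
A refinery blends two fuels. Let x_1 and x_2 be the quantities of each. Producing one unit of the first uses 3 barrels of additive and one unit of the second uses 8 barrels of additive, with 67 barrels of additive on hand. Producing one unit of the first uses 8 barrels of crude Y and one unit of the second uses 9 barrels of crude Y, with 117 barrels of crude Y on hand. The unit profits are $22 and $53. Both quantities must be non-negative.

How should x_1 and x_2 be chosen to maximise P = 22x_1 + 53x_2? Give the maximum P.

x_1 = 9, x_2 = 5, maximum P = 463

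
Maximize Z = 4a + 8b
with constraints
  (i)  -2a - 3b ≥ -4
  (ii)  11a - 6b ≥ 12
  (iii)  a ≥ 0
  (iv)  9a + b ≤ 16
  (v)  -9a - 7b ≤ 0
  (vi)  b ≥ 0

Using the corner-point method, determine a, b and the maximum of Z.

a = 4/3, b = 4/9, maximum Z = 80/9

Corner points and Z = 4a + 8b:
  (4/3, 4/9) → Z = 80/9
  (44/25, 4/25) → Z = 208/25
  (12/11, 0) → Z = 48/11
  (16/9, 0) → Z = 64/9

The binding constraints are -2a - 3b = -4 and 11a - 6b = 12.
Solving simultaneously gives a = 4/3, b = 4/9.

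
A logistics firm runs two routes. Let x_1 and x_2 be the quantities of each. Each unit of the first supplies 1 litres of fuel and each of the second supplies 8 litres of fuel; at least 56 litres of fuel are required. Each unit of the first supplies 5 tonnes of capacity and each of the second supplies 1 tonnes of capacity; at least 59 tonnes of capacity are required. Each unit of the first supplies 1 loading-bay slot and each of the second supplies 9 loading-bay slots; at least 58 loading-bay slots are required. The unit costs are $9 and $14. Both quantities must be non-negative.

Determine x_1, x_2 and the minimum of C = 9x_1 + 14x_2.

Feasible corners and C = 9x_1 + 14x_2:
  (0, 59) → C = 826
  (58, 0) → C = 522
  (32/3, 17/3) → C = 526/3
  (40, 2) → C = 388
The feasible region is unbounded (it extends along (0, 1), (1, 0)), but C strictly increases along every unbounded feasible direction, so there is no improving ray and the minimum is attained at a vertex.

x_1 = 32/3, x_2 = 17/3, minimum C = 526/3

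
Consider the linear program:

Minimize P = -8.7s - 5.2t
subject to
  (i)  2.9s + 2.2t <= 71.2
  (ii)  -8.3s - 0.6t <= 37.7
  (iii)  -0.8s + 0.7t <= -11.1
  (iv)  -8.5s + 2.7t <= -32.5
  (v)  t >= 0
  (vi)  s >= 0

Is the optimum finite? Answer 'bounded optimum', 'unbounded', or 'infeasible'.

Corner points and P = -8.7s - 5.2t:
  (7426/379, 2477/379) → P = -387433/1895
  (712/29, 0) → P = -213.6
  (13.875, 0) → P = -120.7125
The feasible region has finitely many vertices and no improving ray; the minimum is -213.6 at (712/29, 0).

bounded optimum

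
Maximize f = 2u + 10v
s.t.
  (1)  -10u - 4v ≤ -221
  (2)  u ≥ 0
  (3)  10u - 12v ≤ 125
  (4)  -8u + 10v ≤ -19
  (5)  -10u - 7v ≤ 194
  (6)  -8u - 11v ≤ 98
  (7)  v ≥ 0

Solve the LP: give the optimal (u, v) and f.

Corner points and f = 2u + 10v:
  (197/10, 6) → f = 497/5
  (381/22, 263/22) → f = 1696/11
  (511/2, 405/2) → f = 2536

The optimum lies where 10u - 12v = 125 and -8u + 10v = -19.
Solving simultaneously gives u = 511/2, v = 405/2.

u = 511/2, v = 405/2, maximum f = 2536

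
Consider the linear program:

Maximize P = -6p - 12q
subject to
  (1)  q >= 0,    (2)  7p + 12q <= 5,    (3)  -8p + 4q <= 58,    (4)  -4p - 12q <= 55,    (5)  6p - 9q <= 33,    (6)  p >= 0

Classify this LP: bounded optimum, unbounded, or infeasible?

Extreme points and P = -6p - 12q:
  (5/7, 0) → P = -30/7
  (0, 0) → P = 0
  (0, 5/12) → P = -5
The feasible region has finitely many vertices and no improving ray; the maximum is 0 at (0, 0).

bounded optimum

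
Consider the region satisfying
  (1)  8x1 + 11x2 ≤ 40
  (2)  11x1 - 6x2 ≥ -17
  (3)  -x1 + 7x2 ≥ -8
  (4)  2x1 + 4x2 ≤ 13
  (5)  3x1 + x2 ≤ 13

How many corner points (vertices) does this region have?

Intersecting each pair of boundary lines and keeping only the points that satisfy every inequality leaves:
  (17/10, 12/5)
  (103/25, 16/25)
  (-167/71, -105/71)
  (5/28, 177/56)
  (9/2, -1/2)

5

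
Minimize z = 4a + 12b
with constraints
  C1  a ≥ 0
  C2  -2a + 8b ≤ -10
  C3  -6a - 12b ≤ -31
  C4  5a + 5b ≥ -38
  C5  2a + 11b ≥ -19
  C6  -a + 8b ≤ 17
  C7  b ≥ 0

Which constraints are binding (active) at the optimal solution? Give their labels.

C3 and C7

Extreme points and z = 4a + 12b:
  (46/9, 1/36) → z = 187/9
  (27, 11/2) → z = 174
  (31/6, 0) → z = 62/3
The feasible region is unbounded (it extends along (8, 1), (1, 0)), but z strictly increases along every unbounded feasible direction, so there is no improving ray and the minimum is attained at a vertex.

The minimum is at (31/6, 0). Substituting into each constraint, equality holds for C3 and C7; the remaining constraints have slack.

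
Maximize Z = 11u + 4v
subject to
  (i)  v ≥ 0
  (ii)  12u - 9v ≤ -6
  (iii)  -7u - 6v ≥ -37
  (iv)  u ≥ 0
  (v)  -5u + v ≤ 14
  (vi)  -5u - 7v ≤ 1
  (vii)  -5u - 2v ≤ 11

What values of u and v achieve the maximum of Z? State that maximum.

u = 11/5, v = 18/5, maximum Z = 193/5

Extreme points and Z = 11u + 4v:
  (11/5, 18/5) → Z = 193/5
  (0, 2/3) → Z = 8/3
  (0, 37/6) → Z = 74/3

At the optimal vertex, 12u - 9v = -6 and -7u - 6v = -37.
Solving simultaneously gives u = 11/5, v = 18/5.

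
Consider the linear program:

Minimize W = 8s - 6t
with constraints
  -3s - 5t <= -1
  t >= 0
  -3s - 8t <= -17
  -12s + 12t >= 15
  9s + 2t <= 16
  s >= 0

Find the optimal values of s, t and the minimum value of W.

s = 0, t = 8, minimum W = -48

Feasible corners and W = 8s - 6t:
  (7/11, 83/44) → W = -137/22
  (0, 17/8) → W = -51/4
  (27/22, 109/44) → W = -111/22
  (0, 8) → W = -48

The optimum lies where 9s + 2t = 16 and s = 0.
Solving simultaneously gives s = 0, t = 8.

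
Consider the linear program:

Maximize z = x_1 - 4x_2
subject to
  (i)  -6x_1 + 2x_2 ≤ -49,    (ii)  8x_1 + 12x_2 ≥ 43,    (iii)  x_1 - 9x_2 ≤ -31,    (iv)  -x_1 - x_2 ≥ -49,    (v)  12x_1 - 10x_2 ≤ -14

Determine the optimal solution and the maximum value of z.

Vertices and z = x_1 - 4x_2:
  (147/8, 245/8) → z = -833/8
  (259/18, 56/3) → z = -1085/18
  (238/11, 301/11) → z = -966/11

At the optimal vertex, -6x_1 + 2x_2 = -49 and 12x_1 - 10x_2 = -14.
Solving simultaneously gives x_1 = 259/18, x_2 = 56/3.

x_1 = 259/18, x_2 = 56/3, maximum z = -1085/18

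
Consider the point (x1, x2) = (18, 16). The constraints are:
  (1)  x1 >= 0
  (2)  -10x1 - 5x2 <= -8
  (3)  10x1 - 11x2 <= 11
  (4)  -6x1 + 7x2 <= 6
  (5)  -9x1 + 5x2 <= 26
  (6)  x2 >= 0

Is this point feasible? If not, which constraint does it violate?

(1): 18 ≥ 0 ✓
(2): -260 ≤ -8 ✓
(3): 4 ≤ 11 ✓
(4): 4 ≤ 6 ✓
(5): -82 ≤ 26 ✓
(6): 16 ≥ 0 ✓

feasible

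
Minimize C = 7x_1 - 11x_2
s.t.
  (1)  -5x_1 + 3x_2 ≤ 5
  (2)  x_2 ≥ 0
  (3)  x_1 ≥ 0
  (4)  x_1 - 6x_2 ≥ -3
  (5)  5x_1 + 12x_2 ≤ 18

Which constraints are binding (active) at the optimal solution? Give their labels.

(3) and (4)

Extreme points and C = 7x_1 - 11x_2:
  (0, 0) → C = 0
  (18/5, 0) → C = 126/5
  (0, 1/2) → C = -11/2
  (12/7, 11/14) → C = 47/14

The minimum is at (0, 1/2). Substituting into each constraint, equality holds for (3) and (4); the remaining constraints have slack.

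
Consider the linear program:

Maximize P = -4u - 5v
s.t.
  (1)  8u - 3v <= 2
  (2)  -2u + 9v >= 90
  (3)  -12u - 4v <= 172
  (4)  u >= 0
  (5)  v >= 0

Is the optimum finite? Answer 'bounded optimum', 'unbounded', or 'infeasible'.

Extreme points and P = -4u - 5v:
  (48/11, 362/33) → P = -2386/33
  (0, 10) → P = -50
The feasible region has finitely many vertices and no improving ray; the maximum is -50 at (0, 10).

bounded optimum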